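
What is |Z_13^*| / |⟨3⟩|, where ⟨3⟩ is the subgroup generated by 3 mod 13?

By Lagrange's theorem, ord_13(3) divides φ(13) = 13 − 1 = 12 = 2^2 · 3.
Divisors of 12: 1, 2, 3, 4, 6, 12.
Test each divisor d:
3^1 ≡ 3 (mod 13)
3^2 ≡ 9 (mod 13)
3^3 ≡ 1 (mod 13) ✓
The order of 3 is 3, so the subgroup it generates has 3 elements.
[(Z/13Z)^× : ⟨3⟩] = 12/3 = 4.

4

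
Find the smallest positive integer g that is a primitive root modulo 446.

3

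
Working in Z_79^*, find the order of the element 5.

39

ord(5) | φ(79) = 79 − 1 = 78 = 2 · 3 · 13.
Divisors of 78: 1, 2, 3, 6, 13, 26, 39, 78.
Compute 5^d (mod 79) for the divisors d until we hit 1:
5^1 ≡ 5 (mod 79)
5^2 ≡ 25 (mod 79)
5^3 ≡ 46 (mod 79)
5^6 ≡ 62 (mod 79)
5^13 ≡ 23 (mod 79)
5^26 ≡ 55 (mod 79)
5^39 ≡ 1 (mod 79) ✓
So ord_79(5) = 39.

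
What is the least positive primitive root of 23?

φ(23) = 23 − 1 = 22 = 2 · 11.
Test candidates g = 2, 3, … against the prime factors q ∈ {2, 11} of φ(23): g is a generator iff g^(22/q) ≢ 1 for every such q.
g = 2: 2^11 ≡ 1 — hits 1, so not a primitive root.
g = 3: 3^11 ≡ 1 — hits 1, so not a primitive root.
g = 4: 4^11 ≡ 1 — hits 1, so not a primitive root.
g = 5: 5^11 ≡ 22; 5^2 ≡ 2 — none is 1, so 5 is a primitive root.
Hence the least primitive root of 23 is 5.

5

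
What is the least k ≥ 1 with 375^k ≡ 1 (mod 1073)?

Since 375 ∈ (Z/1073Z)^×, its order divides φ(1073) = φ(29·37) = (29−1)·(37−1) = 28·36 = 1008 = 2^4 · 3^2 · 7.
Divisors of 1008: 1, 2, 3, 4, 6, 7, 8, 9, 12, 14, 16, 18, 21, 24, 28, 36, 42, 48, 56, 63, 72, 84, 112, 126, 144, 168, 252, 336, 504, 1008.
Test each divisor d:
375^1 ≡ 375 (mod 1073)
375^2 ≡ 62 (mod 1073)
375^3 ≡ 717 (mod 1073)
375^4 ≡ 625 (mod 1073)
375^6 ≡ 122 (mod 1073)
375^7 ≡ 684 (mod 1073)
375^8 ≡ 53 (mod 1073)
375^9 ≡ 561 (mod 1073)
375^12 ≡ 935 (mod 1073)
375^14 ≡ 28 (mod 1073)
375^16 ≡ 663 (mod 1073)
375^18 ≡ 332 (mod 1073)
375^21 ≡ 911 (mod 1073)
375^24 ≡ 803 (mod 1073)
375^28 ≡ 784 (mod 1073)
375^36 ≡ 778 (mod 1073)
375^42 ≡ 492 (mod 1073)
375^48 ≡ 1009 (mod 1073)
375^56 ≡ 900 (mod 1073)
375^63 ≡ 771 (mod 1073)
375^72 ≡ 112 (mod 1073)
375^84 ≡ 639 (mod 1073)
375^112 ≡ 958 (mod 1073)
375^126 ≡ 1072 (mod 1073)
375^144 ≡ 741 (mod 1073)
375^168 ≡ 581 (mod 1073)
375^252 ≡ 1 (mod 1073) ✓
Therefore the multiplicative order of 375 modulo 1073 is 252.

252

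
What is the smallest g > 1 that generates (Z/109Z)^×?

6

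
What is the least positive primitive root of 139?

φ(139) = 139 − 1 = 138 = 2 · 3 · 23.
Test candidates g = 2, 3, … against the prime factors q ∈ {2, 3, 23} of φ(139): g is a generator iff g^(138/q) ≢ 1 for every such q.
g = 2: 2^69 ≡ 138; 2^46 ≡ 96; 2^6 ≡ 64 — none is 1, so 2 is a primitive root.
The smallest primitive root modulo 139 is 2.

2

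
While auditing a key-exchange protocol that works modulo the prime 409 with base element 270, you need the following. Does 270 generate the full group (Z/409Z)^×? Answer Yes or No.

φ(409) = 409 − 1 = 408 = 2^3 · 3 · 17.
It suffices to check that the order of 270 is not a proper divisor of 408: compute 270^(408/q) for q ∈ {2, 3, 17}.
270^204 ≡ 1 (mod 409)  [q = 2: ≡ 1 ✗]
270^136 ≡ 355 (mod 409)  [q = 3: ≢ 1 ✓]
270^24 ≡ 6 (mod 409)  [q = 17: ≢ 1 ✓]
The check at q = 2 fails, so 270 generates a proper subgroup.

No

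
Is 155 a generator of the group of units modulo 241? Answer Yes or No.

φ(241) = 241 − 1 = 240 = 2^4 · 3 · 5.
An element g generates (Z/241Z)^× iff g^(240/q) ≢ 1 (mod 241) for each prime q ∈ {2, 3, 5}.
155^120 ≡ 240 (mod 241)  [q = 2: ≢ 1 ✓]
155^80 ≡ 15 (mod 241)  [q = 3: ≢ 1 ✓]
155^48 ≡ 98 (mod 241)  [q = 5: ≢ 1 ✓]
None equal 1, so ord_241(155) = 240: 155 is a primitive root.

Yes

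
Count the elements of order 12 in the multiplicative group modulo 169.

4

φ(169) = φ(13^2) = 13·(13−1) = 156 = 2^2 · 3 · 13.
(Z/169Z)^× is cyclic (|G| = 156); a cyclic group of order m has exactly φ(d) elements of each order d | m, and none otherwise.
12 = 2^2 · 3 divides 156, and φ(12) = 4.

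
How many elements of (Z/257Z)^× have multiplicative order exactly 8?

4

φ(257) = 257 − 1 = 256 = 2^8.
Since (Z/257Z)^× is cyclic of order 256, the number of elements of order d is φ(d) when d | 256 and 0 otherwise.
8 = 2^3 divides 256, and φ(8) = 4.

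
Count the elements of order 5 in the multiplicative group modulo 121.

φ(121) = φ(11^2) = 11·(11−1) = 110 = 2 · 5 · 11.
In a cyclic group of order 110, there are φ(d) elements of order d for each divisor d of 110, and zero for non-divisors.
5 | 110, and φ(5) = 5 − 1 = 4.

4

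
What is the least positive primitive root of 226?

3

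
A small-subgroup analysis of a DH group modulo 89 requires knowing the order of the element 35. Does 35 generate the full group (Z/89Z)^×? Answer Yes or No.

Yes

φ(89) = 89 − 1 = 88 = 2^3 · 11.
Test 35^(88/q) mod 89 for each prime factor q of 88:
35^44 ≡ 88 (mod 89)  [q = 2: ≢ 1 ✓]
35^8 ≡ 16 (mod 89)  [q = 11: ≢ 1 ✓]
Every test exponent gives a nontrivial residue, hence 35 generates the full group.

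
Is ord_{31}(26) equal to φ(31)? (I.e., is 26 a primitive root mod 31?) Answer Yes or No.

φ(31) = 31 − 1 = 30 = 2 · 3 · 5.
It suffices to check that the order of 26 is not a proper divisor of 30: compute 26^(30/q) for q ∈ {2, 3, 5}.
26^15 ≡ 30 (mod 31)  [q = 2: ≢ 1 ✓]
26^10 ≡ 5 (mod 31)  [q = 3: ≢ 1 ✓]
26^6 ≡ 1 (mod 31)  [q = 5: ≡ 1 ✗]
The check at q = 5 fails, so 26 generates a proper subgroup.

No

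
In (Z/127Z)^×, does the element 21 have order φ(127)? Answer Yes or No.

No

φ(127) = 127 − 1 = 126 = 2 · 3^2 · 7.
An element g generates (Z/127Z)^× iff g^(126/q) ≢ 1 (mod 127) for each prime q ∈ {2, 3, 7}.
21^63 ≡ 1 (mod 127)  [q = 2: ≡ 1 ✗]
21^42 ≡ 19 (mod 127)  [q = 3: ≢ 1 ✓]
21^18 ≡ 2 (mod 127)  [q = 7: ≢ 1 ✓]
21^63 ≡ 1 shows ord(21) | 63, strictly less than φ(127); not a primitive root.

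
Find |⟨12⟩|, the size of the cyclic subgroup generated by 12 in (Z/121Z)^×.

11

Since 12 ∈ (Z/121Z)^×, its order divides φ(121) = φ(11^2) = 11·(11−1) = 110 = 2 · 5 · 11.
Divisors of 110: 1, 2, 5, 10, 11, 22, 55, 110.
Evaluate successive powers at the divisors of 110:
12^1 ≡ 12 (mod 121)
12^2 ≡ 23 (mod 121)
12^5 ≡ 56 (mod 121)
12^10 ≡ 111 (mod 121)
12^11 ≡ 1 (mod 121) ✓
So ord_121(12) = 11.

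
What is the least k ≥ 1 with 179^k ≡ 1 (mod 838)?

418

The order of 179 must divide φ(838) = φ(2)·φ(419) = 1·418 = 418 = 2 · 11 · 19.
Divisors of 418: 1, 2, 11, 19, 22, 38, 209, 418.
Evaluate successive powers at the divisors of 418:
179^1 ≡ 179 (mod 838)
179^2 ≡ 197 (mod 838)
179^11 ≡ 359 (mod 838)
179^19 ≡ 85 (mod 838)
179^22 ≡ 667 (mod 838)
179^38 ≡ 521 (mod 838)
179^209 ≡ 837 (mod 838)
179^418 ≡ 1 (mod 838) ✓
Hence ord(179) = 418.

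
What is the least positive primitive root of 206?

5

φ(206) = φ(2)·φ(103) = 1·102 = 102 = 2 · 3 · 17.
g is a primitive root iff g^(102/q) ≢ 1 (mod 206) for each prime q ∈ {2, 3, 17}.
g = 2: gcd(2, 206) = 2 > 1, not a unit — skip.
g = 3: 3^51 ≡ 205; 3^34 ≡ 1 — hits 1, so not a primitive root.
g = 4: gcd(4, 206) = 2 > 1, not a unit — skip.
g = 5: 5^51 ≡ 205; 5^34 ≡ 159; 5^6 ≡ 175 — none is 1, so 5 is a primitive root.
So 5 is the smallest generator of (Z/206Z)^×.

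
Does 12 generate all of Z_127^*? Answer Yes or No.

φ(127) = 127 − 1 = 126 = 2 · 3^2 · 7.
An element g generates (Z/127Z)^× iff g^(126/q) ≢ 1 (mod 127) for each prime q ∈ {2, 3, 7}.
12^63 ≡ 126 (mod 127)  [q = 2: ≢ 1 ✓]
12^42 ≡ 107 (mod 127)  [q = 3: ≢ 1 ✓]
12^18 ≡ 8 (mod 127)  [q = 7: ≢ 1 ✓]
None equal 1, so ord_127(12) = 126: 12 is a primitive root.

Yes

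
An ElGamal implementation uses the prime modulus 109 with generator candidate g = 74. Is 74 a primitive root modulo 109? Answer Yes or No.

φ(109) = 109 − 1 = 108 = 2^2 · 3^3.
It suffices to check that the order of 74 is not a proper divisor of 108: compute 74^(108/q) for q ∈ {2, 3}.
74^54 ≡ 1 (mod 109)  [q = 2: ≡ 1 ✗]
74^36 ≡ 45 (mod 109)  [q = 3: ≢ 1 ✓]
Since 74^54 ≡ 1, the order of 74 divides 54 < 108, so 74 is not a primitive root.

No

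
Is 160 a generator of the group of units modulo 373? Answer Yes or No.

No

φ(373) = 373 − 1 = 372 = 2^2 · 3 · 31.
160 is a primitive root mod 373 iff 160^(φ(373)/q) ≢ 1 for every prime q | φ(373), i.e. q ∈ {2, 3, 31}.
160^186 ≡ 1 (mod 373)  [q = 2: ≡ 1 ✗]
160^124 ≡ 1 (mod 373)  [q = 3: ≡ 1 ✗]
160^12 ≡ 318 (mod 373)  [q = 31: ≢ 1 ✓]
160^186 ≡ 1 shows ord(160) | 186, strictly less than φ(373); not a primitive root.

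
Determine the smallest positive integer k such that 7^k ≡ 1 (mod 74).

The order of 7 must divide φ(74) = φ(2)·φ(37) = 1·36 = 36 = 2^2 · 3^2.
Divisors of 36: 1, 2, 3, 4, 6, 9, 12, 18, 36.
Compute 7^d (mod 74) for the divisors d until we hit 1:
7^1 ≡ 7 (mod 74)
7^2 ≡ 49 (mod 74)
7^3 ≡ 47 (mod 74)
7^4 ≡ 33 (mod 74)
7^6 ≡ 63 (mod 74)
7^9 ≡ 1 (mod 74) ✓
Hence ord(7) = 9.

9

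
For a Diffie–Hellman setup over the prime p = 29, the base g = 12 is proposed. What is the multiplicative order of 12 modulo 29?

4

By Lagrange's theorem, ord_29(12) divides φ(29) = 29 − 1 = 28 = 2^2 · 7.
Divisors of 28: 1, 2, 4, 7, 14, 28.
Test each divisor d:
12^1 ≡ 12
12^2 ≡ 28
12^4 ≡ 1
Hence ord(12) = 4.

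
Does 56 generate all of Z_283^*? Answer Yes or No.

φ(283) = 283 − 1 = 282 = 2 · 3 · 47.
Test 56^(282/q) mod 283 for each prime factor q of 282:
56^141 ≡ 282 (mod 283)  [q = 2: ≢ 1 ✓]
56^94 ≡ 44 (mod 283)  [q = 3: ≢ 1 ✓]
56^6 ≡ 281 (mod 283)  [q = 47: ≢ 1 ✓]
All checks pass, so 56 has order 282 and is a primitive root modulo 283.

Yes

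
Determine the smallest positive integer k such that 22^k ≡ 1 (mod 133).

18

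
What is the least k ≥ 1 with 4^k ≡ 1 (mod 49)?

21

The order of 4 must divide φ(49) = φ(7^2) = 7·(7−1) = 42 = 2 · 3 · 7.
Divisors of 42: 1, 2, 3, 6, 7, 14, 21, 42.
Compute 4^d (mod 49) for the divisors d until we hit 1:
4^1 ≡ 4 (mod 49)
4^2 ≡ 16 (mod 49)
4^3 ≡ 15 (mod 49)
4^6 ≡ 29 (mod 49)
4^7 ≡ 18 (mod 49)
4^14 ≡ 30 (mod 49)
4^21 ≡ 1 (mod 49) ✓
Hence ord(4) = 21.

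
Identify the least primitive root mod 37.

2

φ(37) = 37 − 1 = 36 = 2^2 · 3^2.
g is a primitive root iff g^(36/q) ≢ 1 (mod 37) for each prime q ∈ {2, 3}.
g = 2: 2^18 ≡ 36; 2^12 ≡ 26 — none is 1, so 2 is a primitive root.
The smallest primitive root modulo 37 is 2.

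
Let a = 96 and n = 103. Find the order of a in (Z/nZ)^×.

102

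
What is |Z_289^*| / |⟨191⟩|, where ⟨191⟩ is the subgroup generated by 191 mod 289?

4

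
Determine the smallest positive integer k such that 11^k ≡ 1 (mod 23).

22

Since 11 ∈ (Z/23Z)^×, its order divides φ(23) = 23 − 1 = 22 = 2 · 11.
Divisors of 22: 1, 2, 11, 22.
Compute 11^d (mod 23) for the divisors d until we hit 1:
11^1 ≡ 11 (mod 23)
11^2 ≡ 6 (mod 23)
11^11 ≡ 22 (mod 23)
11^22 ≡ 1 (mod 23) ✓
Hence ord(11) = 22.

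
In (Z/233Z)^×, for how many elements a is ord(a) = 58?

φ(233) = 233 − 1 = 232 = 2^3 · 29.
In a cyclic group of order 232, there are φ(d) elements of order d for each divisor d of 232, and zero for non-divisors.
58 = 2 · 29 divides 232, and φ(58) = 28.

28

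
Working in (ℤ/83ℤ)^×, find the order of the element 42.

By Lagrange's theorem, ord_83(42) divides φ(83) = 83 − 1 = 82 = 2 · 41.
Divisors of 82: 1, 2, 41, 82.
Check 42^d mod 83 for each divisor in increasing order:
42^1 ≡ 42
42^2 ≡ 21
42^41 ≡ 82
42^82 ≡ 1
So ord_83(42) = 82.

82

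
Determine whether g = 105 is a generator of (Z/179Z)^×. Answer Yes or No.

φ(179) = 179 − 1 = 178 = 2 · 89.
Test 105^(178/q) mod 179 for each prime factor q of 178:
105^89 ≡ 178 (mod 179)  [q = 2: ≢ 1 ✓]
105^2 ≡ 106 (mod 179)  [q = 89: ≢ 1 ✓]
None equal 1, so ord_179(105) = 178: 105 is a primitive root.

Yes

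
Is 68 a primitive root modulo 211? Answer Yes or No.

No

φ(211) = 211 − 1 = 210 = 2 · 3 · 5 · 7.
An element g generates (Z/211Z)^× iff g^(210/q) ≢ 1 (mod 211) for each prime q ∈ {2, 3, 5, 7}.
68^105 ≡ 210 (mod 211)  [q = 2: ≢ 1 ✓]
68^70 ≡ 1 (mod 211)  [q = 3: ≡ 1 ✗]
68^42 ≡ 107 (mod 211)  [q = 5: ≢ 1 ✓]
68^30 ≡ 199 (mod 211)  [q = 7: ≢ 1 ✓]
68^70 ≡ 1 shows ord(68) | 70, strictly less than φ(211); not a primitive root.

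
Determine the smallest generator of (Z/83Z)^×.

2

φ(83) = 83 − 1 = 82 = 2 · 41.
Test candidates g = 2, 3, … against the prime factors q ∈ {2, 41} of φ(83): g is a generator iff g^(82/q) ≢ 1 for every such q.
g = 2: 2^41 ≡ 82; 2^2 ≡ 4 — none is 1, so 2 is a primitive root.
The smallest primitive root modulo 83 is 2.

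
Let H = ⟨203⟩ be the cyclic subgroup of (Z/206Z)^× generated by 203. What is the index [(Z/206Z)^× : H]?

Since 203 ∈ (Z/206Z)^×, its order divides φ(206) = φ(2)·φ(103) = 1·102 = 102 = 2 · 3 · 17.
Divisors of 102: 1, 2, 3, 6, 17, 34, 51, 102.
Evaluate successive powers at the divisors of 102:
203^1 ≡ 203 (mod 206)
203^2 ≡ 9 (mod 206)
203^3 ≡ 179 (mod 206)
203^6 ≡ 111 (mod 206)
203^17 ≡ 1 (mod 206) ✓
So ord_206(203) = 17, hence |⟨203⟩| = 17.
Index = |(Z/206Z)^×| / |⟨203⟩| = 102 / 17 = 6.

6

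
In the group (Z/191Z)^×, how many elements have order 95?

72

φ(191) = 191 − 1 = 190 = 2 · 5 · 19.
(Z/191Z)^× is cyclic (|G| = 190); a cyclic group of order m has exactly φ(d) elements of each order d | m, and none otherwise.
95 = 5 · 19 divides 190, and φ(95) = 72.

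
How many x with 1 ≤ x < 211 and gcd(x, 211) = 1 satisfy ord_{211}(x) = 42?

12

φ(211) = 211 − 1 = 210 = 2 · 3 · 5 · 7.
Since (Z/211Z)^× is cyclic of order 210, the number of elements of order d is φ(d) when d | 210 and 0 otherwise.
42 = 2 · 3 · 7 divides 210, and φ(42) = 12.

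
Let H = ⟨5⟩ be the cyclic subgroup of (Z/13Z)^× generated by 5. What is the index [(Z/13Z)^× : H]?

3

The order of 5 must divide φ(13) = 13 − 1 = 12 = 2^2 · 3.
Divisors of 12: 1, 2, 3, 4, 6, 12.
Check 5^d mod 13 for each divisor in increasing order:
5^1 ≡ 5 (mod 13)
5^2 ≡ 12 (mod 13)
5^3 ≡ 8 (mod 13)
5^4 ≡ 1 (mod 13) ✓
The order of 5 is 4, so the subgroup it generates has 4 elements.
[(Z/13Z)^× : ⟨5⟩] = 12/4 = 3.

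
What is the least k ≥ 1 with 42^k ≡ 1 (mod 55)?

ord(42) | φ(55) = φ(5·11) = (5−1)·(11−1) = 4·10 = 40 = 2^3 · 5.
Divisors of 40: 1, 2, 4, 5, 8, 10, 20, 40.
Evaluate successive powers at the divisors of 40:
42^1 ≡ 42
42^2 ≡ 4
42^4 ≡ 16
42^5 ≡ 12
42^8 ≡ 36
42^10 ≡ 34
42^20 ≡ 1
Hence ord(42) = 20.

20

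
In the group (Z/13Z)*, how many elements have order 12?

φ(13) = 13 − 1 = 12 = 2^2 · 3.
Since (Z/13Z)^× is cyclic of order 12, the number of elements of order d is φ(d) when d | 12 and 0 otherwise.
12 = 2^2 · 3 divides 12, and φ(12) = 4.

4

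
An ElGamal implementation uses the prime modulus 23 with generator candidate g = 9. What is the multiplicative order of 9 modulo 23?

Since 9 ∈ (Z/23Z)^×, its order divides φ(23) = 23 − 1 = 22 = 2 · 11.
Divisors of 22: 1, 2, 11, 22.
Check 9^d mod 23 for each divisor in increasing order:
9^1 ≡ 9 (mod 23)
9^2 ≡ 12 (mod 23)
9^11 ≡ 1 (mod 23) ✓
Hence ord(9) = 11.

11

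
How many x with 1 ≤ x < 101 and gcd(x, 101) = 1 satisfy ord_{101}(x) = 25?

20

φ(101) = 101 − 1 = 100 = 2^2 · 5^2.
Since (Z/101Z)^× is cyclic of order 100, the number of elements of order d is φ(d) when d | 100 and 0 otherwise.
25 = 5^2 divides 100, and φ(25) = 20.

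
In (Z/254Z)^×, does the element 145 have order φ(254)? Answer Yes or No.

No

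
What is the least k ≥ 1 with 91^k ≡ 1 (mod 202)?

4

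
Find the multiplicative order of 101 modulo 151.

50

By Lagrange's theorem, ord_151(101) divides φ(151) = 151 − 1 = 150 = 2 · 3 · 5^2.
Divisors of 150: 1, 2, 3, 5, 6, 10, 15, 25, 30, 50, 75, 150.
Check 101^d mod 151 for each divisor in increasing order:
101^1 ≡ 101
101^2 ≡ 84
101^3 ≡ 28
101^5 ≡ 87
101^6 ≡ 29
101^10 ≡ 19
101^15 ≡ 143
101^25 ≡ 150
101^30 ≡ 64
101^50 ≡ 1
The smallest such exponent is 50, so the order of 101 is 50.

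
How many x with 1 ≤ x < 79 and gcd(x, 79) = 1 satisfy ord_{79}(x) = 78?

φ(79) = 79 − 1 = 78 = 2 · 3 · 13.
In a cyclic group of order 78, there are φ(d) elements of order d for each divisor d of 78, and zero for non-divisors.
78 = 2 · 3 · 13 divides 78, and φ(78) = 24.

24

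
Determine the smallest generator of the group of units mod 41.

6

φ(41) = 41 − 1 = 40 = 2^3 · 5.
Test candidates g = 2, 3, … against the prime factors q ∈ {2, 5} of φ(41): g is a generator iff g^(40/q) ≢ 1 for every such q.
g = 2: 2^20 ≡ 1 — hits 1, so not a primitive root.
g = 3: 3^20 ≡ 40; 3^8 ≡ 1 — hits 1, so not a primitive root.
g = 4: 4^20 ≡ 1 — hits 1, so not a primitive root.
g = 5: 5^20 ≡ 1 — hits 1, so not a primitive root.
g = 6: 6^20 ≡ 40; 6^8 ≡ 10 — none is 1, so 6 is a primitive root.
The smallest primitive root modulo 41 is 6.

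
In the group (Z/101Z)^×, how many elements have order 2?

φ(101) = 101 − 1 = 100 = 2^2 · 5^2.
(Z/101Z)^× is cyclic (|G| = 100); a cyclic group of order m has exactly φ(d) elements of each order d | m, and none otherwise.
2 | 100, and φ(2) = 2 − 1 = 1.

1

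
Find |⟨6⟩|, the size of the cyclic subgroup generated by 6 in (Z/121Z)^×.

110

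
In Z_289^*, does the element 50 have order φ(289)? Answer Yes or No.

φ(289) = φ(17^2) = 17·(17−1) = 272 = 2^4 · 17.
Test 50^(272/q) mod 289 for each prime factor q of 272:
50^136 ≡ 1 (mod 289)  [q = 2: ≡ 1 ✗]
50^16 ≡ 52 (mod 289)  [q = 17: ≢ 1 ✓]
50^136 ≡ 1 shows ord(50) | 136, strictly less than φ(289); not a primitive root.

No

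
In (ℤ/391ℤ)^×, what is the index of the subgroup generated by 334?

Since 334 ∈ (Z/391Z)^×, its order divides φ(391) = φ(17·23) = (17−1)·(23−1) = 16·22 = 352 = 2^5 · 11.
Divisors of 352: 1, 2, 4, 8, 11, 16, 22, 32, 44, 88, 176, 352.
Evaluate successive powers at the divisors of 352:
334^1 ≡ 334 (mod 391)
334^2 ≡ 121 (mod 391)
334^4 ≡ 174 (mod 391)
334^8 ≡ 169 (mod 391)
334^11 ≡ 369 (mod 391)
334^16 ≡ 18 (mod 391)
334^22 ≡ 93 (mod 391)
334^32 ≡ 324 (mod 391)
334^44 ≡ 47 (mod 391)
334^88 ≡ 254 (mod 391)
334^176 ≡ 1 (mod 391) ✓
Thus |⟨334⟩| = ord(334) = 176.
[(Z/391Z)^× : ⟨334⟩] = 352/176 = 2.

2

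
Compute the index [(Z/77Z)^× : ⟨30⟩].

2

The order of 30 must divide φ(77) = φ(7·11) = (7−1)·(11−1) = 6·10 = 60 = 2^2 · 3 · 5.
Divisors of 60: 1, 2, 3, 4, 5, 6, 10, 12, 15, 20, 30, 60.
Compute 30^d (mod 77) for the divisors d until we hit 1:
30^1 ≡ 30 (mod 77)
30^2 ≡ 53 (mod 77)
30^3 ≡ 50 (mod 77)
30^4 ≡ 37 (mod 77)
30^5 ≡ 32 (mod 77)
30^6 ≡ 36 (mod 77)
30^10 ≡ 23 (mod 77)
30^12 ≡ 64 (mod 77)
30^15 ≡ 43 (mod 77)
30^20 ≡ 67 (mod 77)
30^30 ≡ 1 (mod 77) ✓
The order of 30 is 30, so the subgroup it generates has 30 elements.
Index = |(Z/77Z)^×| / |⟨30⟩| = 60 / 30 = 2.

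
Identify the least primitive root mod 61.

2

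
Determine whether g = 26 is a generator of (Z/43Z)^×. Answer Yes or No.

φ(43) = 43 − 1 = 42 = 2 · 3 · 7.
26 is a primitive root mod 43 iff 26^(φ(43)/q) ≢ 1 for every prime q | φ(43), i.e. q ∈ {2, 3, 7}.
26^21 ≡ 42 (mod 43)  [q = 2: ≢ 1 ✓]
26^14 ≡ 6 (mod 43)  [q = 3: ≢ 1 ✓]
26^6 ≡ 35 (mod 43)  [q = 7: ≢ 1 ✓]
Every test exponent gives a nontrivial residue, hence 26 generates the full group.

Yes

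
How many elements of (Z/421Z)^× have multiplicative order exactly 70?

24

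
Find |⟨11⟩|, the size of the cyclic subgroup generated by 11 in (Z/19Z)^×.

Since 11 ∈ (Z/19Z)^×, its order divides φ(19) = 19 − 1 = 18 = 2 · 3^2.
Divisors of 18: 1, 2, 3, 6, 9, 18.
Check 11^d mod 19 for each divisor in increasing order:
11^1 ≡ 11
11^2 ≡ 7
11^3 ≡ 1
So ord_19(11) = 3.

3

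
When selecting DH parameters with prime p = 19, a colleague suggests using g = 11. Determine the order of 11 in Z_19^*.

3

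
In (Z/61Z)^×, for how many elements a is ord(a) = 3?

2

φ(61) = 61 − 1 = 60 = 2^2 · 3 · 5.
(Z/61Z)^× is cyclic (|G| = 60); a cyclic group of order m has exactly φ(d) elements of each order d | m, and none otherwise.
3 | 60, and φ(3) = 3 − 1 = 2.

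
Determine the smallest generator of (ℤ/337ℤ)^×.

10

φ(337) = 337 − 1 = 336 = 2^4 · 3 · 7.
g is a primitive root iff g^(336/q) ≢ 1 (mod 337) for each prime q ∈ {2, 3, 7}.
g = 2: 2^168 ≡ 1 — hits 1, so not a primitive root.
g = 3: 3^168 ≡ 1 — hits 1, so not a primitive root.
g = 4: 4^168 ≡ 1 — hits 1, so not a primitive root.
g = 5: 5^168 ≡ 336; 5^112 ≡ 1 — hits 1, so not a primitive root.
g = 6: 6^168 ≡ 1 — hits 1, so not a primitive root.
g = 7: 7^168 ≡ 1 — hits 1, so not a primitive root.
g = 8: 8^168 ≡ 1 — hits 1, so not a primitive root.
g = 9: 9^168 ≡ 1 — hits 1, so not a primitive root.
g = 10: 10^168 ≡ 336; 10^112 ≡ 128; 10^48 ≡ 175 — none is 1, so 10 is a primitive root.
So 10 is the smallest generator of (Z/337Z)^×.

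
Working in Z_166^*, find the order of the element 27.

The order of 27 must divide φ(166) = φ(2)·φ(83) = 1·82 = 82 = 2 · 41.
Divisors of 82: 1, 2, 41, 82.
Check 27^d mod 166 for each divisor in increasing order:
27^1 ≡ 27 (mod 166)
27^2 ≡ 65 (mod 166)
27^41 ≡ 1 (mod 166) ✓
Therefore the multiplicative order of 27 modulo 166 is 41.

41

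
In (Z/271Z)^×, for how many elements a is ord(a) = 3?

φ(271) = 271 − 1 = 270 = 2 · 3^3 · 5.
Since (Z/271Z)^× is cyclic of order 270, the number of elements of order d is φ(d) when d | 270 and 0 otherwise.
3 | 270, and φ(3) = 3 − 1 = 2.

2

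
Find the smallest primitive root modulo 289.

φ(289) = φ(17^2) = 17·(17−1) = 272 = 2^4 · 17.
Test candidates g = 2, 3, … against the prime factors q ∈ {2, 17} of φ(289): g is a generator iff g^(272/q) ≢ 1 for every such q.
g = 2: 2^136 ≡ 1 — hits 1, so not a primitive root.
g = 3: 3^136 ≡ 288; 3^16 ≡ 171 — none is 1, so 3 is a primitive root.
So 3 is the smallest generator of (Z/289Z)^×.

3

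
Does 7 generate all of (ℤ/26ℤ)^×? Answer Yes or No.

Yes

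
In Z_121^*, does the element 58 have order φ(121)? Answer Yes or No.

φ(121) = φ(11^2) = 11·(11−1) = 110 = 2 · 5 · 11.
It suffices to check that the order of 58 is not a proper divisor of 110: compute 58^(110/q) for q ∈ {2, 5, 11}.
58^55 ≡ 1 (mod 121)  [q = 2: ≡ 1 ✗]
58^22 ≡ 9 (mod 121)  [q = 5: ≢ 1 ✓]
58^10 ≡ 23 (mod 121)  [q = 11: ≢ 1 ✓]
The check at q = 2 fails, so 58 generates a proper subgroup.

No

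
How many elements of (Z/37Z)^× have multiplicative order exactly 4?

φ(37) = 37 − 1 = 36 = 2^2 · 3^2.
(Z/37Z)^× is cyclic (|G| = 36); a cyclic group of order m has exactly φ(d) elements of each order d | m, and none otherwise.
4 = 2^2 divides 36, and φ(4) = 2.

2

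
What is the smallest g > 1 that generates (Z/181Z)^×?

2

φ(181) = 181 − 1 = 180 = 2^2 · 3^2 · 5.
Test candidates g = 2, 3, … against the prime factors q ∈ {2, 3, 5} of φ(181): g is a generator iff g^(180/q) ≢ 1 for every such q.
g = 2: 2^90 ≡ 180; 2^60 ≡ 48; 2^36 ≡ 59 — none is 1, so 2 is a primitive root.
So 2 is the smallest generator of (Z/181Z)^×.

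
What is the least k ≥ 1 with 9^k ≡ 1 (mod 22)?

By Lagrange's theorem, ord_22(9) divides φ(22) = φ(2)·φ(11) = 1·10 = 10 = 2 · 5.
Divisors of 10: 1, 2, 5, 10.
Compute 9^d (mod 22) for the divisors d until we hit 1:
9^1 ≡ 9
9^2 ≡ 15
9^5 ≡ 1
Therefore the multiplicative order of 9 modulo 22 is 5.

5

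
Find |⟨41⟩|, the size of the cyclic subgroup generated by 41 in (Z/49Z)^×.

14

Since 41 ∈ (Z/49Z)^×, its order divides φ(49) = φ(7^2) = 7·(7−1) = 42 = 2 · 3 · 7.
Divisors of 42: 1, 2, 3, 6, 7, 14, 21, 42.
Test each divisor d:
41^1 ≡ 41
41^2 ≡ 15
41^3 ≡ 27
41^6 ≡ 43
41^7 ≡ 48
41^14 ≡ 1
So ord_49(41) = 14.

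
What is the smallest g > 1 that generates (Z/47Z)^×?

φ(47) = 47 − 1 = 46 = 2 · 23.
Test candidates g = 2, 3, … against the prime factors q ∈ {2, 23} of φ(47): g is a generator iff g^(46/q) ≢ 1 for every such q.
g = 2: 2^23 ≡ 1 — hits 1, so not a primitive root.
g = 3: 3^23 ≡ 1 — hits 1, so not a primitive root.
g = 4: 4^23 ≡ 1 — hits 1, so not a primitive root.
g = 5: 5^23 ≡ 46; 5^2 ≡ 25 — none is 1, so 5 is a primitive root.
Hence the least primitive root of 47 is 5.

5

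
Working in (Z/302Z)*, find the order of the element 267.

Since 267 ∈ (Z/302Z)^×, its order divides φ(302) = φ(2)·φ(151) = 1·150 = 150 = 2 · 3 · 5^2.
Divisors of 150: 1, 2, 3, 5, 6, 10, 15, 25, 30, 50, 75, 150.
Compute 267^d (mod 302) for the divisors d until we hit 1:
267^1 ≡ 267
267^2 ≡ 17
267^3 ≡ 9
267^5 ≡ 153
267^6 ≡ 81
267^10 ≡ 155
267^15 ≡ 159
267^25 ≡ 183
267^30 ≡ 215
267^50 ≡ 269
267^75 ≡ 1
Therefore the multiplicative order of 267 modulo 302 is 75.

75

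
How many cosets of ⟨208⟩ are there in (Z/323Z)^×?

By Lagrange's theorem, ord_323(208) divides φ(323) = φ(17·19) = (17−1)·(19−1) = 16·18 = 288 = 2^5 · 3^2.
Divisors of 288: 1, 2, 3, 4, 6, 8, 9, 12, 16, 18, 24, 32, 36, 48, 72, 96, 144, 288.
Check 208^d mod 323 for each divisor in increasing order:
208^1 ≡ 208 (mod 323)
208^2 ≡ 305 (mod 323)
208^3 ≡ 132 (mod 323)
208^4 ≡ 1 (mod 323) ✓
So ord_323(208) = 4, hence |⟨208⟩| = 4.
Index = |(Z/323Z)^×| / |⟨208⟩| = 288 / 4 = 72.

72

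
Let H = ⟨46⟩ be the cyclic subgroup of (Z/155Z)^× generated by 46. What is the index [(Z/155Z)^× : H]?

12

Since 46 ∈ (Z/155Z)^×, its order divides φ(155) = φ(5·31) = (5−1)·(31−1) = 4·30 = 120 = 2^3 · 3 · 5.
Divisors of 120: 1, 2, 3, 4, 5, 6, 8, 10, 12, 15, 20, 24, 30, 40, 60, 120.
Evaluate successive powers at the divisors of 120:
46^1 ≡ 46
46^2 ≡ 101
46^3 ≡ 151
46^4 ≡ 126
46^5 ≡ 61
46^6 ≡ 16
46^8 ≡ 66
46^10 ≡ 1
So ord_155(46) = 10, hence |⟨46⟩| = 10.
[(Z/155Z)^× : ⟨46⟩] = 120/10 = 12.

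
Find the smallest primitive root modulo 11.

2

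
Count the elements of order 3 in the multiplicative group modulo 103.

φ(103) = 103 − 1 = 102 = 2 · 3 · 17.
Since (Z/103Z)^× is cyclic of order 102, the number of elements of order d is φ(d) when d | 102 and 0 otherwise.
3 | 102, and φ(3) = 3 − 1 = 2.

2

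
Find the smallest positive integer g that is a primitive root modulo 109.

φ(109) = 109 − 1 = 108 = 2^2 · 3^3.
Test candidates g = 2, 3, … against the prime factors q ∈ {2, 3} of φ(109): g is a generator iff g^(108/q) ≢ 1 for every such q.
g = 2: 2^54 ≡ 108; 2^36 ≡ 1 — hits 1, so not a primitive root.
g = 3: 3^54 ≡ 1 — hits 1, so not a primitive root.
g = 4: 4^54 ≡ 1 — hits 1, so not a primitive root.
g = 5: 5^54 ≡ 1 — hits 1, so not a primitive root.
g = 6: 6^54 ≡ 108; 6^36 ≡ 63 — none is 1, so 6 is a primitive root.
The smallest primitive root modulo 109 is 6.

6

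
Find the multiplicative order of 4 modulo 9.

ord(4) | φ(9) = φ(3^2) = 3·(3−1) = 6 = 2 · 3.
Divisors of 6: 1, 2, 3, 6.
Test each divisor d:
4^1 ≡ 4
4^2 ≡ 7
4^3 ≡ 1
The smallest such exponent is 3, so the order of 4 is 3.

3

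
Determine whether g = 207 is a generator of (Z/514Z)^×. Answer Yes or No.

φ(514) = φ(2)·φ(257) = 1·256 = 256 = 2^8.
Test 207^(256/q) mod 514 for each prime factor q of 256:
207^128 ≡ 1 (mod 514)  [q = 2: ≡ 1 ✗]
The check at q = 2 fails, so 207 generates a proper subgroup.

No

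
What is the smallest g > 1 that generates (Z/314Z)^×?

φ(314) = φ(2)·φ(157) = 1·156 = 156 = 2^2 · 3 · 13.
Test candidates g = 2, 3, … against the prime factors q ∈ {2, 3, 13} of φ(314): g is a generator iff g^(156/q) ≢ 1 for every such q.
g = 2: gcd(2, 314) = 2 > 1, not a unit — skip.
g = 3: 3^78 ≡ 1 — hits 1, so not a primitive root.
g = 4: gcd(4, 314) = 2 > 1, not a unit — skip.
g = 5: 5^78 ≡ 313; 5^52 ≡ 169; 5^12 ≡ 287 — none is 1, so 5 is a primitive root.
Hence the least primitive root of 314 is 5.

5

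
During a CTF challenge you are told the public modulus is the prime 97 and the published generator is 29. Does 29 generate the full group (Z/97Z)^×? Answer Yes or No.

Yes

φ(97) = 97 − 1 = 96 = 2^5 · 3.
Test 29^(96/q) mod 97 for each prime factor q of 96:
29^48 ≡ 96 (mod 97)  [q = 2: ≢ 1 ✓]
29^32 ≡ 35 (mod 97)  [q = 3: ≢ 1 ✓]
None equal 1, so ord_97(29) = 96: 29 is a primitive root.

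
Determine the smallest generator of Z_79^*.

φ(79) = 79 − 1 = 78 = 2 · 3 · 13.
Test candidates g = 2, 3, … against the prime factors q ∈ {2, 3, 13} of φ(79): g is a generator iff g^(78/q) ≢ 1 for every such q.
g = 2: 2^39 ≡ 1 — hits 1, so not a primitive root.
g = 3: 3^39 ≡ 78; 3^26 ≡ 23; 3^6 ≡ 18 — none is 1, so 3 is a primitive root.
Hence the least primitive root of 79 is 3.

3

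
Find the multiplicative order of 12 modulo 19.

6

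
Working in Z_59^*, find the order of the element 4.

29

By Lagrange's theorem, ord_59(4) divides φ(59) = 59 − 1 = 58 = 2 · 29.
Divisors of 58: 1, 2, 29, 58.
Evaluate successive powers at the divisors of 58:
4^1 ≡ 4 (mod 59)
4^2 ≡ 16 (mod 59)
4^29 ≡ 1 (mod 59) ✓
The smallest such exponent is 29, so the order of 4 is 29.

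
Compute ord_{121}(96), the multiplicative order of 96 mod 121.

ord(96) | φ(121) = φ(11^2) = 11·(11−1) = 110 = 2 · 5 · 11.
Divisors of 110: 1, 2, 5, 10, 11, 22, 55, 110.
Test each divisor d:
96^1 ≡ 96 (mod 121)
96^2 ≡ 20 (mod 121)
96^5 ≡ 43 (mod 121)
96^10 ≡ 34 (mod 121)
96^11 ≡ 118 (mod 121)
96^22 ≡ 9 (mod 121)
96^55 ≡ 120 (mod 121)
96^110 ≡ 1 (mod 121) ✓
Therefore the multiplicative order of 96 modulo 121 is 110.

110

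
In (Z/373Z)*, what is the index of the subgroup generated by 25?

2

The order of 25 must divide φ(373) = 373 − 1 = 372 = 2^2 · 3 · 31.
Divisors of 372: 1, 2, 3, 4, 6, 12, 31, 62, 93, 124, 186, 372.
Compute 25^d (mod 373) for the divisors d until we hit 1:
25^1 ≡ 25 (mod 373)
25^2 ≡ 252 (mod 373)
25^3 ≡ 332 (mod 373)
25^4 ≡ 94 (mod 373)
25^6 ≡ 189 (mod 373)
25^12 ≡ 286 (mod 373)
25^31 ≡ 285 (mod 373)
25^62 ≡ 284 (mod 373)
25^93 ≡ 372 (mod 373)
25^124 ≡ 88 (mod 373)
25^186 ≡ 1 (mod 373) ✓
So ord_373(25) = 186, hence |⟨25⟩| = 186.
[(Z/373Z)^× : ⟨25⟩] = 372/186 = 2.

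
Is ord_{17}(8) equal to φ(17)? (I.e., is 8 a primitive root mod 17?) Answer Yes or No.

φ(17) = 17 − 1 = 16 = 2^4.
It suffices to check that the order of 8 is not a proper divisor of 16: compute 8^(16/q) for q ∈ {2}.
8^8 ≡ 1 (mod 17)  [q = 2: ≡ 1 ✗]
Since 8^8 ≡ 1, the order of 8 divides 8 < 16, so 8 is not a primitive root.

No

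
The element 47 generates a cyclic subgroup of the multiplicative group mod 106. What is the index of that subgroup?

Since 47 ∈ (Z/106Z)^×, its order divides φ(106) = φ(2)·φ(53) = 1·52 = 52 = 2^2 · 13.
Divisors of 52: 1, 2, 4, 13, 26, 52.
Test each divisor d:
47^1 ≡ 47
47^2 ≡ 89
47^4 ≡ 77
47^13 ≡ 1
So ord_106(47) = 13, hence |⟨47⟩| = 13.
Index = |(Z/106Z)^×| / |⟨47⟩| = 52 / 13 = 4.

4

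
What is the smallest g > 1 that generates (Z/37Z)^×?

φ(37) = 37 − 1 = 36 = 2^2 · 3^2.
Test candidates g = 2, 3, … against the prime factors q ∈ {2, 3} of φ(37): g is a generator iff g^(36/q) ≢ 1 for every such q.
g = 2: 2^18 ≡ 36; 2^12 ≡ 26 — none is 1, so 2 is a primitive root.
The smallest primitive root modulo 37 is 2.

2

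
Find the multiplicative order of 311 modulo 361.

57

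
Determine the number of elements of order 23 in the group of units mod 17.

φ(17) = 17 − 1 = 16 = 2^4.
In a cyclic group of order 16, there are φ(d) elements of order d for each divisor d of 16, and zero for non-divisors.
Here 16 is not a multiple of 23, so there are no elements of order 23.

0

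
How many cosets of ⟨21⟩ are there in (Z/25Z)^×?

4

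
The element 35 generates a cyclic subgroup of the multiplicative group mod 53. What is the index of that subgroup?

1

Since 35 ∈ (Z/53Z)^×, its order divides φ(53) = 53 − 1 = 52 = 2^2 · 13.
Divisors of 52: 1, 2, 4, 13, 26, 52.
Test each divisor d:
35^1 ≡ 35 (mod 53)
35^2 ≡ 6 (mod 53)
35^4 ≡ 36 (mod 53)
35^13 ≡ 30 (mod 53)
35^26 ≡ 52 (mod 53)
35^52 ≡ 1 (mod 53) ✓
Thus |⟨35⟩| = ord(35) = 52.
Index = |(Z/53Z)^×| / |⟨35⟩| = 52 / 52 = 1.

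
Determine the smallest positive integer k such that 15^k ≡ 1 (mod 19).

18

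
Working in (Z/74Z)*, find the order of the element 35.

36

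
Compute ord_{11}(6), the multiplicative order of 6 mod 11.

10

By Lagrange's theorem, ord_11(6) divides φ(11) = 11 − 1 = 10 = 2 · 5.
Divisors of 10: 1, 2, 5, 10.
Test each divisor d:
6^1 ≡ 6 (mod 11)
6^2 ≡ 3 (mod 11)
6^5 ≡ 10 (mod 11)
6^10 ≡ 1 (mod 11) ✓
So ord_11(6) = 10.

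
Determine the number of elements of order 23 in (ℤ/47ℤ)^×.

22

φ(47) = 47 − 1 = 46 = 2 · 23.
In a cyclic group of order 46, there are φ(d) elements of order d for each divisor d of 46, and zero for non-divisors.
23 | 46, and φ(23) = 23 − 1 = 22.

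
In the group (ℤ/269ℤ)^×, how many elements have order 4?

2

φ(269) = 269 − 1 = 268 = 2^2 · 67.
In a cyclic group of order 268, there are φ(d) elements of order d for each divisor d of 268, and zero for non-divisors.
4 = 2^2 divides 268, and φ(4) = 2.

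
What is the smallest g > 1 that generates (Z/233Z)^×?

3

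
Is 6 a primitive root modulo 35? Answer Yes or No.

No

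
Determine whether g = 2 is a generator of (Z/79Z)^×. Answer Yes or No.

φ(79) = 79 − 1 = 78 = 2 · 3 · 13.
An element g generates (Z/79Z)^× iff g^(78/q) ≢ 1 (mod 79) for each prime q ∈ {2, 3, 13}.
2^39 ≡ 1 (mod 79)  [q = 2: ≡ 1 ✗]
2^26 ≡ 23 (mod 79)  [q = 3: ≢ 1 ✓]
2^6 ≡ 64 (mod 79)  [q = 13: ≢ 1 ✓]
The check at q = 2 fails, so 2 generates a proper subgroup.

No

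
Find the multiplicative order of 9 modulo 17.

8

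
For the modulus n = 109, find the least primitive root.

6

φ(109) = 109 − 1 = 108 = 2^2 · 3^3.
g is a primitive root iff g^(108/q) ≢ 1 (mod 109) for each prime q ∈ {2, 3}.
g = 2: 2^54 ≡ 108; 2^36 ≡ 1 — hits 1, so not a primitive root.
g = 3: 3^54 ≡ 1 — hits 1, so not a primitive root.
g = 4: 4^54 ≡ 1 — hits 1, so not a primitive root.
g = 5: 5^54 ≡ 1 — hits 1, so not a primitive root.
g = 6: 6^54 ≡ 108; 6^36 ≡ 63 — none is 1, so 6 is a primitive root.
So 6 is the smallest generator of (Z/109Z)^×.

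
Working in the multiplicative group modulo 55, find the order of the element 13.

20

Since 13 ∈ (Z/55Z)^×, its order divides φ(55) = φ(5·11) = (5−1)·(11−1) = 4·10 = 40 = 2^3 · 5.
Divisors of 40: 1, 2, 4, 5, 8, 10, 20, 40.
Compute 13^d (mod 55) for the divisors d until we hit 1:
13^1 ≡ 13 (mod 55)
13^2 ≡ 4 (mod 55)
13^4 ≡ 16 (mod 55)
13^5 ≡ 43 (mod 55)
13^8 ≡ 36 (mod 55)
13^10 ≡ 34 (mod 55)
13^20 ≡ 1 (mod 55) ✓
The smallest such exponent is 20, so the order of 13 is 20.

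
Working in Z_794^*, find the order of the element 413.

By Lagrange's theorem, ord_794(413) divides φ(794) = φ(2)·φ(397) = 1·396 = 396 = 2^2 · 3^2 · 11.
Divisors of 396: 1, 2, 3, 4, 6, 9, 11, 12, 18, 22, 33, 36, 44, 66, 99, 132, 198, 396.
Test each divisor d:
413^1 ≡ 413
413^2 ≡ 653
413^3 ≡ 523
413^4 ≡ 31
413^6 ≡ 393
413^9 ≡ 687
413^11 ≡ 1
Therefore the multiplicative order of 413 modulo 794 is 11.

11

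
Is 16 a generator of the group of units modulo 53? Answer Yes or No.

φ(53) = 53 − 1 = 52 = 2^2 · 13.
Test 16^(52/q) mod 53 for each prime factor q of 52:
16^26 ≡ 1 (mod 53)  [q = 2: ≡ 1 ✗]
16^4 ≡ 28 (mod 53)  [q = 13: ≢ 1 ✓]
16^26 ≡ 1 shows ord(16) | 26, strictly less than φ(53); not a primitive root.

No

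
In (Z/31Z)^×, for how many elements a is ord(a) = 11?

0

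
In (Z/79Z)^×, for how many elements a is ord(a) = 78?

φ(79) = 79 − 1 = 78 = 2 · 3 · 13.
Since (Z/79Z)^× is cyclic of order 78, the number of elements of order d is φ(d) when d | 78 and 0 otherwise.
78 = 2 · 3 · 13 divides 78, and φ(78) = 24.

24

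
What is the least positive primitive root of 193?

φ(193) = 193 − 1 = 192 = 2^6 · 3.
g is a primitive root iff g^(192/q) ≢ 1 (mod 193) for each prime q ∈ {2, 3}.
g = 2: 2^96 ≡ 1 — hits 1, so not a primitive root.
g = 3: 3^96 ≡ 1 — hits 1, so not a primitive root.
g = 4: 4^96 ≡ 1 — hits 1, so not a primitive root.
g = 5: 5^96 ≡ 192; 5^64 ≡ 84 — none is 1, so 5 is a primitive root.
The smallest primitive root modulo 193 is 5.

5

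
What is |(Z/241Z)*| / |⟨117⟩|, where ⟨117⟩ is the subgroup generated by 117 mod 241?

3

Since 117 ∈ (Z/241Z)^×, its order divides φ(241) = 241 − 1 = 240 = 2^4 · 3 · 5.
Divisors of 240: 1, 2, 3, 4, 5, 6, 8, 10, 12, 15, 16, 20, 24, 30, 40, 48, 60, 80, 120, 240.
Compute 117^d (mod 241) for the divisors d until we hit 1:
117^1 ≡ 117 (mod 241)
117^2 ≡ 193 (mod 241)
117^3 ≡ 168 (mod 241)
117^4 ≡ 135 (mod 241)
117^5 ≡ 130 (mod 241)
117^6 ≡ 27 (mod 241)
117^8 ≡ 150 (mod 241)
117^10 ≡ 30 (mod 241)
117^12 ≡ 6 (mod 241)
117^15 ≡ 44 (mod 241)
117^16 ≡ 87 (mod 241)
117^20 ≡ 177 (mod 241)
117^24 ≡ 36 (mod 241)
117^30 ≡ 8 (mod 241)
117^40 ≡ 240 (mod 241)
117^48 ≡ 91 (mod 241)
117^60 ≡ 64 (mod 241)
117^80 ≡ 1 (mod 241) ✓
The order of 117 is 80, so the subgroup it generates has 80 elements.
The index is φ(241) / ord(117) = 240 / 80 = 3.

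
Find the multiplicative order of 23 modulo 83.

41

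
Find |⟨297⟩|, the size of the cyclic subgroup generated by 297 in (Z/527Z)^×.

120

By Lagrange's theorem, ord_527(297) divides φ(527) = φ(17·31) = (17−1)·(31−1) = 16·30 = 480 = 2^5 · 3 · 5.
Divisors of 480: 1, 2, 3, 4, 5, 6, 8, 10, 12, 15, 16, 20, 24, 30, 32, 40, 48, 60, 80, 96, 120, 160, 240, 480.
Test each divisor d:
297^1 ≡ 297 (mod 527)
297^2 ≡ 200 (mod 527)
297^3 ≡ 376 (mod 527)
297^4 ≡ 475 (mod 527)
297^5 ≡ 366 (mod 527)
297^6 ≡ 140 (mod 527)
297^8 ≡ 69 (mod 527)
297^10 ≡ 98 (mod 527)
297^12 ≡ 101 (mod 527)
297^15 ≡ 32 (mod 527)
297^16 ≡ 18 (mod 527)
297^20 ≡ 118 (mod 527)
297^24 ≡ 188 (mod 527)
297^30 ≡ 497 (mod 527)
297^32 ≡ 324 (mod 527)
297^40 ≡ 222 (mod 527)
297^48 ≡ 35 (mod 527)
297^60 ≡ 373 (mod 527)
297^80 ≡ 273 (mod 527)
297^96 ≡ 171 (mod 527)
297^120 ≡ 1 (mod 527) ✓
Therefore the multiplicative order of 297 modulo 527 is 120.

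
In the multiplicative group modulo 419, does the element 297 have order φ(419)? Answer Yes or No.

φ(419) = 419 − 1 = 418 = 2 · 11 · 19.
297 is a primitive root mod 419 iff 297^(φ(419)/q) ≢ 1 for every prime q | φ(419), i.e. q ∈ {2, 11, 19}.
297^209 ≡ 418 (mod 419)  [q = 2: ≢ 1 ✓]
297^38 ≡ 348 (mod 419)  [q = 11: ≢ 1 ✓]
297^22 ≡ 60 (mod 419)  [q = 19: ≢ 1 ✓]
All checks pass, so 297 has order 418 and is a primitive root modulo 419.

Yes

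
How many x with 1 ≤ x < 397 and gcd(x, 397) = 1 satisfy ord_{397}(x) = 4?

φ(397) = 397 − 1 = 396 = 2^2 · 3^2 · 11.
Since (Z/397Z)^× is cyclic of order 396, the number of elements of order d is φ(d) when d | 396 and 0 otherwise.
4 = 2^2 divides 396, and φ(4) = 2.

2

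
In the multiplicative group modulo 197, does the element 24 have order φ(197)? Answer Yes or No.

No

φ(197) = 197 − 1 = 196 = 2^2 · 7^2.
It suffices to check that the order of 24 is not a proper divisor of 196: compute 24^(196/q) for q ∈ {2, 7}.
24^98 ≡ 1 (mod 197)  [q = 2: ≡ 1 ✗]
24^28 ≡ 178 (mod 197)  [q = 7: ≢ 1 ✓]
The check at q = 2 fails, so 24 generates a proper subgroup.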